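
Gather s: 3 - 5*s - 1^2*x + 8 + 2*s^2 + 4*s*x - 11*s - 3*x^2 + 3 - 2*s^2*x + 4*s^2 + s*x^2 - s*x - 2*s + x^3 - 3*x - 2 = s^2*(6 - 2*x) + s*(x^2 + 3*x - 18) + x^3 - 3*x^2 - 4*x + 12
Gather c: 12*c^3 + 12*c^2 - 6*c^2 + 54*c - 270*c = 12*c^3 + 6*c^2 - 216*c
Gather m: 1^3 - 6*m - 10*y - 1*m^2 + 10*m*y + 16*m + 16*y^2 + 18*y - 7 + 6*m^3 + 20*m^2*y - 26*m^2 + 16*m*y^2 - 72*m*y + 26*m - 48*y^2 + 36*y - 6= 6*m^3 + m^2*(20*y - 27) + m*(16*y^2 - 62*y + 36) - 32*y^2 + 44*y - 12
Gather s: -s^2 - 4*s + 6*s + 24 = -s^2 + 2*s + 24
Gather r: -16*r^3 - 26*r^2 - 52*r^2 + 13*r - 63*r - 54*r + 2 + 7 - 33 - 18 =-16*r^3 - 78*r^2 - 104*r - 42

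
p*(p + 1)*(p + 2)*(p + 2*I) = p^4 + 3*p^3 + 2*I*p^3 + 2*p^2 + 6*I*p^2 + 4*I*p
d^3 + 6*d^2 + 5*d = d*(d + 1)*(d + 5)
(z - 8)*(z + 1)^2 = z^3 - 6*z^2 - 15*z - 8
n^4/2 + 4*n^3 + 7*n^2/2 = n^2*(n/2 + 1/2)*(n + 7)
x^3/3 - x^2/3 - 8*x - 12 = (x/3 + 1)*(x - 6)*(x + 2)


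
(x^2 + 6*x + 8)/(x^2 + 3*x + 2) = (x + 4)/(x + 1)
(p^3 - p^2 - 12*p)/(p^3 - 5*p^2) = (p^2 - p - 12)/(p*(p - 5))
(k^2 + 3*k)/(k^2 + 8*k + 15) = k/(k + 5)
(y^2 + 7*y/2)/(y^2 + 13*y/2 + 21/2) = y/(y + 3)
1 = 1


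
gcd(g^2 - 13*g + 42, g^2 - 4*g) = 1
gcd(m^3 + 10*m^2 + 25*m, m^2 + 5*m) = m^2 + 5*m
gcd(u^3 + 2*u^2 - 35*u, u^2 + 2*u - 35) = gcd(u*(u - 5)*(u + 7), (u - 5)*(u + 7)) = u^2 + 2*u - 35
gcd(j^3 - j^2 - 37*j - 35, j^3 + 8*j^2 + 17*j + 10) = j^2 + 6*j + 5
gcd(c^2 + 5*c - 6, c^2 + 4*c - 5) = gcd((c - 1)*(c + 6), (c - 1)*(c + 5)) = c - 1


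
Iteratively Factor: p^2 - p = (p)*(p - 1)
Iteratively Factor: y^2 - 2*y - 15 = (y - 5)*(y + 3)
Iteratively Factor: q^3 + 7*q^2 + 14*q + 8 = (q + 2)*(q^2 + 5*q + 4) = (q + 1)*(q + 2)*(q + 4)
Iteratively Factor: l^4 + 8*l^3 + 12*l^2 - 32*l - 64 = (l + 4)*(l^3 + 4*l^2 - 4*l - 16) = (l - 2)*(l + 4)*(l^2 + 6*l + 8) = (l - 2)*(l + 4)^2*(l + 2)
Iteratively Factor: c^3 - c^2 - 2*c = (c - 2)*(c^2 + c) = (c - 2)*(c + 1)*(c)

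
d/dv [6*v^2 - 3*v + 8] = 12*v - 3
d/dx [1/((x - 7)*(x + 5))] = 2*(1 - x)/(x^4 - 4*x^3 - 66*x^2 + 140*x + 1225)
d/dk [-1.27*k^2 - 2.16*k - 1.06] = -2.54*k - 2.16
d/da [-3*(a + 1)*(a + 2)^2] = 3*(-3*a - 4)*(a + 2)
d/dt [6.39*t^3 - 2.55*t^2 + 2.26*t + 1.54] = 19.17*t^2 - 5.1*t + 2.26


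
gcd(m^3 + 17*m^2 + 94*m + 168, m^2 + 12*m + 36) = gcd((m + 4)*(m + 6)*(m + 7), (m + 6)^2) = m + 6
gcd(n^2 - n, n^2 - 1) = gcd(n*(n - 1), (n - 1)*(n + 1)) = n - 1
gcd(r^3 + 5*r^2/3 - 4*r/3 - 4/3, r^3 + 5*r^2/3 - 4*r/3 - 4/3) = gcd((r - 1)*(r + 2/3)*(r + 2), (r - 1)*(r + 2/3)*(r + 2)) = r^3 + 5*r^2/3 - 4*r/3 - 4/3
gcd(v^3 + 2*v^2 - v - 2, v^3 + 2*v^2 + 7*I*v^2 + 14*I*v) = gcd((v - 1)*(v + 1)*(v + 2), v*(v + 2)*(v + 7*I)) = v + 2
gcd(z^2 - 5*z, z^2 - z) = z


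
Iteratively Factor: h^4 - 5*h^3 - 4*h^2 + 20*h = (h - 5)*(h^3 - 4*h) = (h - 5)*(h + 2)*(h^2 - 2*h) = h*(h - 5)*(h + 2)*(h - 2)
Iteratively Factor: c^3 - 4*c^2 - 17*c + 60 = (c + 4)*(c^2 - 8*c + 15) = (c - 5)*(c + 4)*(c - 3)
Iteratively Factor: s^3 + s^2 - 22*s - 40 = (s - 5)*(s^2 + 6*s + 8) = (s - 5)*(s + 4)*(s + 2)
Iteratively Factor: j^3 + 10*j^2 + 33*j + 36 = (j + 4)*(j^2 + 6*j + 9) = (j + 3)*(j + 4)*(j + 3)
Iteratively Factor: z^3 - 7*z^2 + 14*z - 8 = (z - 4)*(z^2 - 3*z + 2) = (z - 4)*(z - 1)*(z - 2)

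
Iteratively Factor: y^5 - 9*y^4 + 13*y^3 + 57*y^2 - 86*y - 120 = (y - 5)*(y^4 - 4*y^3 - 7*y^2 + 22*y + 24) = (y - 5)*(y + 1)*(y^3 - 5*y^2 - 2*y + 24) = (y - 5)*(y + 1)*(y + 2)*(y^2 - 7*y + 12) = (y - 5)*(y - 3)*(y + 1)*(y + 2)*(y - 4)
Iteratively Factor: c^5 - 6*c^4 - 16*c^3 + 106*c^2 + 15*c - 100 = (c + 1)*(c^4 - 7*c^3 - 9*c^2 + 115*c - 100) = (c - 5)*(c + 1)*(c^3 - 2*c^2 - 19*c + 20) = (c - 5)*(c - 1)*(c + 1)*(c^2 - c - 20) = (c - 5)*(c - 1)*(c + 1)*(c + 4)*(c - 5)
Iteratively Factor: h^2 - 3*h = (h)*(h - 3)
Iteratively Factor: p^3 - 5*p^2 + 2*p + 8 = (p - 2)*(p^2 - 3*p - 4) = (p - 2)*(p + 1)*(p - 4)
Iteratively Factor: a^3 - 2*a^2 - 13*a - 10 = (a + 2)*(a^2 - 4*a - 5) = (a - 5)*(a + 2)*(a + 1)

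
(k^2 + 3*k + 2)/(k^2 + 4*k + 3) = (k + 2)/(k + 3)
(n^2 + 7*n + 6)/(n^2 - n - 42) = (n + 1)/(n - 7)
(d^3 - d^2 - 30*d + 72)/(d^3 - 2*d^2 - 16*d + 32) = (d^2 + 3*d - 18)/(d^2 + 2*d - 8)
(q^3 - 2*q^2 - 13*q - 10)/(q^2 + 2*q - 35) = (q^2 + 3*q + 2)/(q + 7)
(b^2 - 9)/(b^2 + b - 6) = (b - 3)/(b - 2)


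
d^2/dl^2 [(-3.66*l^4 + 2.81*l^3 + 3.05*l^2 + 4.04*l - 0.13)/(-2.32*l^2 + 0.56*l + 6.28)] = (39.3991680000001*l^6 - 28.5304320000001*l^5 - 313.06176*l^4 + 70.8853120000001*l^3 + 1410.415872*l^2 - 1019.111904*l - 208.288864)/(12.487168*l^6 - 9.042432*l^5 - 99.22176*l^4 + 48.77824*l^3 + 268.58304*l^2 - 66.256512*l - 247.673152)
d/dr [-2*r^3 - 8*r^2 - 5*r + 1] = -6*r^2 - 16*r - 5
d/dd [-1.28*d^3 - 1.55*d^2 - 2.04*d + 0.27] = -3.84*d^2 - 3.1*d - 2.04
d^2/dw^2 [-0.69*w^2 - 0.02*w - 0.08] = -1.38000000000000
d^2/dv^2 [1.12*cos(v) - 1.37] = -1.12*cos(v)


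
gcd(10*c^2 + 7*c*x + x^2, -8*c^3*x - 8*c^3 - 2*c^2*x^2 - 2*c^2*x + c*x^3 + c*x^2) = 2*c + x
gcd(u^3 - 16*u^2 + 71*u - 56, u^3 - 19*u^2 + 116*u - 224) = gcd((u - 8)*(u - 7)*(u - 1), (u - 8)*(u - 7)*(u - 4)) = u^2 - 15*u + 56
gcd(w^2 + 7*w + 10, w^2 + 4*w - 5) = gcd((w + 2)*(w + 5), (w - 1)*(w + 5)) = w + 5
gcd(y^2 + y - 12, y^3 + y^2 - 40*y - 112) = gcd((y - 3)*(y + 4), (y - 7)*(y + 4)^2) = y + 4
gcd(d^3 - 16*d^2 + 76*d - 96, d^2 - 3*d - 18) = d - 6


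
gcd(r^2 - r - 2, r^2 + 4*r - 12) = r - 2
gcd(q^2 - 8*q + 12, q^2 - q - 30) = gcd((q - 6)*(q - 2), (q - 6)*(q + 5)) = q - 6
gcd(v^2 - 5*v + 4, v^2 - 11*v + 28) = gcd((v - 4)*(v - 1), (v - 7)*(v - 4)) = v - 4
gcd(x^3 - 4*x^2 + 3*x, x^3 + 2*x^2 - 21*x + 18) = x^2 - 4*x + 3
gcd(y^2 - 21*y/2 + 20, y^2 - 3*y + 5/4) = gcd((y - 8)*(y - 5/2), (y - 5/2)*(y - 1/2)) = y - 5/2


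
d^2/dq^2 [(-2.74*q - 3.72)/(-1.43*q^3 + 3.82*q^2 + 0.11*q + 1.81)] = (33.618156*q^5 + 1.47919200000004*q^4 - 244.305596*q^3 + 407.294736*q^2 - 46.519728*q - 52.442692)/(2.924207*q^9 - 23.434554*q^8 + 61.926579*q^7 - 63.241459*q^6 + 54.560253*q^5 - 77.66712*q^4 + 9.489766*q^3 - 37.609809*q^2 - 1.081113*q - 5.929741)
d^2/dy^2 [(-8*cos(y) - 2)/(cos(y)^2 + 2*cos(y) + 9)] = 8*(18*(1 - cos(2*y))^2*cos(y) - 2*(1 - cos(2*y))^2 + 689*cos(y) - 118*cos(2*y) - 93*cos(3*y) - 4*cos(5*y) + 198)/(4*cos(y) + cos(2*y) + 19)^3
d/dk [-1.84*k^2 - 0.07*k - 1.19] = -3.68*k - 0.07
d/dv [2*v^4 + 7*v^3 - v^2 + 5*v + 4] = 8*v^3 + 21*v^2 - 2*v + 5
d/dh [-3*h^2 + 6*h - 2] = 6 - 6*h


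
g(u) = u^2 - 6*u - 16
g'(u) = 2*u - 6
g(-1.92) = -0.79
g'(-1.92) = -9.84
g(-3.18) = 13.19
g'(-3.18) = -12.36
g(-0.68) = -11.46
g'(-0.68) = -7.36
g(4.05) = -23.90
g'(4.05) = 2.10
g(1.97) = -23.94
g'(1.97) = -2.06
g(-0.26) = -14.37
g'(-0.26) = -6.52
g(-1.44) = -5.29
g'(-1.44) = -8.88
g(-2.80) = 8.64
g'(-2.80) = -11.60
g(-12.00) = 200.00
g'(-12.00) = -30.00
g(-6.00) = 56.00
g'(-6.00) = -18.00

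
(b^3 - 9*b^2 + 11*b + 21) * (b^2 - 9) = b^5 - 9*b^4 + 2*b^3 + 102*b^2 - 99*b - 189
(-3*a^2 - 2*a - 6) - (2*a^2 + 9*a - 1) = -5*a^2 - 11*a - 5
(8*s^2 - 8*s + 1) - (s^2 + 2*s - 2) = 7*s^2 - 10*s + 3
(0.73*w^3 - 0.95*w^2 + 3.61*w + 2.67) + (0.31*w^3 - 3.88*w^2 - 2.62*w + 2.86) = 1.04*w^3 - 4.83*w^2 + 0.99*w + 5.53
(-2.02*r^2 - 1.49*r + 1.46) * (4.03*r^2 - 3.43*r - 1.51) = -8.1406*r^4 + 0.9239*r^3 + 14.0447*r^2 - 2.7579*r - 2.2046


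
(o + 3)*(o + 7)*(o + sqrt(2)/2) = o^3 + sqrt(2)*o^2/2 + 10*o^2 + 5*sqrt(2)*o + 21*o + 21*sqrt(2)/2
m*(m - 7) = m^2 - 7*m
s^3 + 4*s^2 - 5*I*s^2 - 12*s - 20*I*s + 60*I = (s - 2)*(s + 6)*(s - 5*I)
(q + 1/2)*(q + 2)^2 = q^3 + 9*q^2/2 + 6*q + 2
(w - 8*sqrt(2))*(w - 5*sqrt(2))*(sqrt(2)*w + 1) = sqrt(2)*w^3 - 25*w^2 + 67*sqrt(2)*w + 80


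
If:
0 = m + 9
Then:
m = -9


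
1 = 1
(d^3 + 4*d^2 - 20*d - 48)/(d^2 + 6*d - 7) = (d^3 + 4*d^2 - 20*d - 48)/(d^2 + 6*d - 7)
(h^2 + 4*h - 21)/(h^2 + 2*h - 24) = (h^2 + 4*h - 21)/(h^2 + 2*h - 24)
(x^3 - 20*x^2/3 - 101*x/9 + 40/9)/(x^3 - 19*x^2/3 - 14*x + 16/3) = (x + 5/3)/(x + 2)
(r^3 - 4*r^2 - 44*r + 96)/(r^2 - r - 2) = (r^2 - 2*r - 48)/(r + 1)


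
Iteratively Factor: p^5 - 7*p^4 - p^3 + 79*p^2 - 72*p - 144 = (p + 1)*(p^4 - 8*p^3 + 7*p^2 + 72*p - 144) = (p - 4)*(p + 1)*(p^3 - 4*p^2 - 9*p + 36) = (p - 4)*(p + 1)*(p + 3)*(p^2 - 7*p + 12) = (p - 4)*(p - 3)*(p + 1)*(p + 3)*(p - 4)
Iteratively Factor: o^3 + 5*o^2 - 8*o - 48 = (o + 4)*(o^2 + o - 12) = (o - 3)*(o + 4)*(o + 4)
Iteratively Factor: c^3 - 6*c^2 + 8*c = (c)*(c^2 - 6*c + 8) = c*(c - 4)*(c - 2)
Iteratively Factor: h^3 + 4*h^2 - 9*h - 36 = (h - 3)*(h^2 + 7*h + 12) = (h - 3)*(h + 3)*(h + 4)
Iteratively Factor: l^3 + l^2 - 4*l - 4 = (l - 2)*(l^2 + 3*l + 2) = (l - 2)*(l + 1)*(l + 2)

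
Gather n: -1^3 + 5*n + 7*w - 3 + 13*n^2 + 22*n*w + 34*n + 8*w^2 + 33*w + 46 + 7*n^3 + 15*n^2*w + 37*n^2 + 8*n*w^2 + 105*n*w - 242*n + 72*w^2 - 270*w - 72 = 7*n^3 + n^2*(15*w + 50) + n*(8*w^2 + 127*w - 203) + 80*w^2 - 230*w - 30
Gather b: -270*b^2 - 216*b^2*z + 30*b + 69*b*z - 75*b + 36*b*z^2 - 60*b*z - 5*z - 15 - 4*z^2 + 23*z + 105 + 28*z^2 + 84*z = b^2*(-216*z - 270) + b*(36*z^2 + 9*z - 45) + 24*z^2 + 102*z + 90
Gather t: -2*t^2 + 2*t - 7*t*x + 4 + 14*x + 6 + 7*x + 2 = -2*t^2 + t*(2 - 7*x) + 21*x + 12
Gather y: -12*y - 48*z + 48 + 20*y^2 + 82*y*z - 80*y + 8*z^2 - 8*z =20*y^2 + y*(82*z - 92) + 8*z^2 - 56*z + 48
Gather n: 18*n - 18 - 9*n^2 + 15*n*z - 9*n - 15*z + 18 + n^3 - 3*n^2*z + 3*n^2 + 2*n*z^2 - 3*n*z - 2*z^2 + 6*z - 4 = n^3 + n^2*(-3*z - 6) + n*(2*z^2 + 12*z + 9) - 2*z^2 - 9*z - 4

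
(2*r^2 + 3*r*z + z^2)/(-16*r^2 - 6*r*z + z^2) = (r + z)/(-8*r + z)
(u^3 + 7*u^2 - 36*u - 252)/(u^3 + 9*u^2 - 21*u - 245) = (u^2 - 36)/(u^2 + 2*u - 35)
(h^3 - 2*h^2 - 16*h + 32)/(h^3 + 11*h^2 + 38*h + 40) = (h^2 - 6*h + 8)/(h^2 + 7*h + 10)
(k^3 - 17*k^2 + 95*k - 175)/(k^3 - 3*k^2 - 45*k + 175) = (k - 7)/(k + 7)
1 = 1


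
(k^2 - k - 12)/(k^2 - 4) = (k^2 - k - 12)/(k^2 - 4)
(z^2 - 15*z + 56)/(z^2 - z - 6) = (-z^2 + 15*z - 56)/(-z^2 + z + 6)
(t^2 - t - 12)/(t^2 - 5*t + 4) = (t + 3)/(t - 1)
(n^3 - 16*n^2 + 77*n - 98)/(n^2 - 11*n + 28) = (n^2 - 9*n + 14)/(n - 4)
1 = 1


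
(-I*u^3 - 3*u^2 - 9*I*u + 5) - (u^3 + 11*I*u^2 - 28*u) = -u^3 - I*u^3 - 3*u^2 - 11*I*u^2 + 28*u - 9*I*u + 5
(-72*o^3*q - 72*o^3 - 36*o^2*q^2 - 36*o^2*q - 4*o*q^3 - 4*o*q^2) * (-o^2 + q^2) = 72*o^5*q + 72*o^5 + 36*o^4*q^2 + 36*o^4*q - 68*o^3*q^3 - 68*o^3*q^2 - 36*o^2*q^4 - 36*o^2*q^3 - 4*o*q^5 - 4*o*q^4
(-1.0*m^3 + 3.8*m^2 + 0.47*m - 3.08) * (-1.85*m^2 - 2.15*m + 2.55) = 1.85*m^5 - 4.88*m^4 - 11.5895*m^3 + 14.3775*m^2 + 7.8205*m - 7.854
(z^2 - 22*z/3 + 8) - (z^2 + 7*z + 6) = 2 - 43*z/3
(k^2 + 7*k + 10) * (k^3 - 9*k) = k^5 + 7*k^4 + k^3 - 63*k^2 - 90*k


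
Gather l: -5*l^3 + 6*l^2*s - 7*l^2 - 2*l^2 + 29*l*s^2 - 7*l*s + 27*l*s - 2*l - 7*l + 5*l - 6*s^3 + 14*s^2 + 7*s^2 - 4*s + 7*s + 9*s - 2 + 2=-5*l^3 + l^2*(6*s - 9) + l*(29*s^2 + 20*s - 4) - 6*s^3 + 21*s^2 + 12*s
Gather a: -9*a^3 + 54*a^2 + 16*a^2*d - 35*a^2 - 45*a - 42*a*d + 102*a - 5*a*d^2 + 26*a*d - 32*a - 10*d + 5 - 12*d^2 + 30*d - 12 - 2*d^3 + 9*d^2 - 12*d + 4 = -9*a^3 + a^2*(16*d + 19) + a*(-5*d^2 - 16*d + 25) - 2*d^3 - 3*d^2 + 8*d - 3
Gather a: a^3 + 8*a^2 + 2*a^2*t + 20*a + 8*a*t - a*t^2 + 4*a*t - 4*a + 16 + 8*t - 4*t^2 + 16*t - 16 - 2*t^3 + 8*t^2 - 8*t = a^3 + a^2*(2*t + 8) + a*(-t^2 + 12*t + 16) - 2*t^3 + 4*t^2 + 16*t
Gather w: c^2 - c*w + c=c^2 - c*w + c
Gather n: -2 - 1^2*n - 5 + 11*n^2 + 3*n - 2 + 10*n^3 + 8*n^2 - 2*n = 10*n^3 + 19*n^2 - 9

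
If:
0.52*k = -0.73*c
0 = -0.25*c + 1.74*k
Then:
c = 0.00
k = 0.00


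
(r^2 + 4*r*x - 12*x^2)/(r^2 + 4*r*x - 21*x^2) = (r^2 + 4*r*x - 12*x^2)/(r^2 + 4*r*x - 21*x^2)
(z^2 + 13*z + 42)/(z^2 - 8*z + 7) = (z^2 + 13*z + 42)/(z^2 - 8*z + 7)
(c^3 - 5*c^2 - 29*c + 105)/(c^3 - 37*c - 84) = (c^2 + 2*c - 15)/(c^2 + 7*c + 12)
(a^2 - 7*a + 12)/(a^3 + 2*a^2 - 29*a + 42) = (a - 4)/(a^2 + 5*a - 14)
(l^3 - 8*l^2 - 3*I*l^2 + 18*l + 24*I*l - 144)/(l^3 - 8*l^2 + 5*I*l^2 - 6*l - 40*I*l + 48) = (l - 6*I)/(l + 2*I)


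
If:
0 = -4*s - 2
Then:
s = -1/2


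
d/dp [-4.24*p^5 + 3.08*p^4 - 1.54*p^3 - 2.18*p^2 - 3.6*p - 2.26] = -21.2*p^4 + 12.32*p^3 - 4.62*p^2 - 4.36*p - 3.6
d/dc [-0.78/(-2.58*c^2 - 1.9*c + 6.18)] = (-4.0248*c - 1.482)/(2.58*c^2 + 1.9*c - 6.18)^2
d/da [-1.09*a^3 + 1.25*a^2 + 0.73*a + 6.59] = -3.27*a^2 + 2.5*a + 0.73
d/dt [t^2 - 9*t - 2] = 2*t - 9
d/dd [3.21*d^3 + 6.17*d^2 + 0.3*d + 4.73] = 9.63*d^2 + 12.34*d + 0.3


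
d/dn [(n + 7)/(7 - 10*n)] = 77/(10*n - 7)^2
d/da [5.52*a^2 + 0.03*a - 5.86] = 11.04*a + 0.03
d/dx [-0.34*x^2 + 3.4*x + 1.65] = 3.4 - 0.68*x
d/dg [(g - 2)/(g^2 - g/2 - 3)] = -4/(4*g^2 + 12*g + 9)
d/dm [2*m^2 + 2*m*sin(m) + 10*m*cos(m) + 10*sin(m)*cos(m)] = -10*m*sin(m) + 2*m*cos(m) + 4*m + 2*sin(m) + 10*cos(m) + 10*cos(2*m)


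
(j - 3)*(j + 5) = j^2 + 2*j - 15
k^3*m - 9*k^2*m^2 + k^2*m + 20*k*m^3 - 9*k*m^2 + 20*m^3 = (k - 5*m)*(k - 4*m)*(k*m + m)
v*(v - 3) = v^2 - 3*v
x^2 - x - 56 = (x - 8)*(x + 7)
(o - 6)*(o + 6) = o^2 - 36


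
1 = 1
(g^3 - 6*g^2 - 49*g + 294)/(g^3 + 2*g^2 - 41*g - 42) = (g - 7)/(g + 1)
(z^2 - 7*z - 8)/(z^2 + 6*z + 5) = (z - 8)/(z + 5)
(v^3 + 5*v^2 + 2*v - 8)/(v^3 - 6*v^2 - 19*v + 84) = (v^2 + v - 2)/(v^2 - 10*v + 21)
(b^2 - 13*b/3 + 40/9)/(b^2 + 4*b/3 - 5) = (b - 8/3)/(b + 3)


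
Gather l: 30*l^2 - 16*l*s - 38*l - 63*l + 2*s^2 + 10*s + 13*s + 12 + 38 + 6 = 30*l^2 + l*(-16*s - 101) + 2*s^2 + 23*s + 56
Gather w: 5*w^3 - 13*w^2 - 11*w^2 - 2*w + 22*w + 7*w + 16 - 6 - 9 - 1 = 5*w^3 - 24*w^2 + 27*w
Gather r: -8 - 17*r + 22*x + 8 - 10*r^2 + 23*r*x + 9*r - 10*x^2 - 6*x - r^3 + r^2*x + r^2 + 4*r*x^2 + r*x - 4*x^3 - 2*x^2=-r^3 + r^2*(x - 9) + r*(4*x^2 + 24*x - 8) - 4*x^3 - 12*x^2 + 16*x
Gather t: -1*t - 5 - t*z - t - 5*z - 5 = t*(-z - 2) - 5*z - 10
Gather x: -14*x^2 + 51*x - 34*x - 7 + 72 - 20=-14*x^2 + 17*x + 45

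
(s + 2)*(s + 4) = s^2 + 6*s + 8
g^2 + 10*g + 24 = (g + 4)*(g + 6)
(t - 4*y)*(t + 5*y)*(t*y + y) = t^3*y + t^2*y^2 + t^2*y - 20*t*y^3 + t*y^2 - 20*y^3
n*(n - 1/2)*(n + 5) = n^3 + 9*n^2/2 - 5*n/2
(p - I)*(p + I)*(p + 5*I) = p^3 + 5*I*p^2 + p + 5*I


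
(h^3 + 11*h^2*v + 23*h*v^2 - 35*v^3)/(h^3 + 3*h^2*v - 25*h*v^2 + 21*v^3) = (-h - 5*v)/(-h + 3*v)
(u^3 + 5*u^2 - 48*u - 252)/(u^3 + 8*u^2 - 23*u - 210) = (u^2 - u - 42)/(u^2 + 2*u - 35)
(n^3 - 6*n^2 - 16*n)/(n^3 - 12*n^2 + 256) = n*(n + 2)/(n^2 - 4*n - 32)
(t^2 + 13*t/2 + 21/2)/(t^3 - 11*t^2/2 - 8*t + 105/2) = (2*t + 7)/(2*t^2 - 17*t + 35)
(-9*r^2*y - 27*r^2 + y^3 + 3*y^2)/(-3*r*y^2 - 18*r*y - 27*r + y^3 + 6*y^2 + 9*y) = (3*r + y)/(y + 3)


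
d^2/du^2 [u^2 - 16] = 2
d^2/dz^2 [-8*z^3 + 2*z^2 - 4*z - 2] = 4 - 48*z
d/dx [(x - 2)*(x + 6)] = 2*x + 4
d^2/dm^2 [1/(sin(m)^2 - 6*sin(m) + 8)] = 2*(-2*sin(m)^4 + 9*sin(m)^3 + sin(m)^2 - 42*sin(m) + 28)/(sin(m)^2 - 6*sin(m) + 8)^3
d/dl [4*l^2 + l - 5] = 8*l + 1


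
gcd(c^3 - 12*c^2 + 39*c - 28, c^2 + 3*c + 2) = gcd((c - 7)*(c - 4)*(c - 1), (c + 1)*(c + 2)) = 1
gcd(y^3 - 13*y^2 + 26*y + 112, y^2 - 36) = 1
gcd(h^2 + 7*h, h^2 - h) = h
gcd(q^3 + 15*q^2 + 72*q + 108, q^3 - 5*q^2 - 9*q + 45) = q + 3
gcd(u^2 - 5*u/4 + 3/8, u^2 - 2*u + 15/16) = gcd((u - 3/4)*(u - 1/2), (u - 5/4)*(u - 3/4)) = u - 3/4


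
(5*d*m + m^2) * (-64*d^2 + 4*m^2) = -320*d^3*m - 64*d^2*m^2 + 20*d*m^3 + 4*m^4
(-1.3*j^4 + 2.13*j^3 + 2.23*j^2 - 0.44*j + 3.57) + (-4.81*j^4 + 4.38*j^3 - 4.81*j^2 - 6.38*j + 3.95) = -6.11*j^4 + 6.51*j^3 - 2.58*j^2 - 6.82*j + 7.52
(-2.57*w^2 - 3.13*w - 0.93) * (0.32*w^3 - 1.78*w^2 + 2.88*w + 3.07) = -0.8224*w^5 + 3.573*w^4 - 2.1278*w^3 - 15.2489*w^2 - 12.2875*w - 2.8551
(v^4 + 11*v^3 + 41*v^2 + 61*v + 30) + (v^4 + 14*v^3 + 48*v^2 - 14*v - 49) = 2*v^4 + 25*v^3 + 89*v^2 + 47*v - 19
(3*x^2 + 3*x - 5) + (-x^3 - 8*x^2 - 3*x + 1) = -x^3 - 5*x^2 - 4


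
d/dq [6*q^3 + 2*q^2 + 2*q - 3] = 18*q^2 + 4*q + 2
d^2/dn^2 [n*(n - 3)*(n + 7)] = 6*n + 8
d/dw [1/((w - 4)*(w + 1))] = (3 - 2*w)/(w^4 - 6*w^3 + w^2 + 24*w + 16)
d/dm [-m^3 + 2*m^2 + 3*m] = -3*m^2 + 4*m + 3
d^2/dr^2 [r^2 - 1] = 2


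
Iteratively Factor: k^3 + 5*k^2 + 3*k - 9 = (k - 1)*(k^2 + 6*k + 9) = (k - 1)*(k + 3)*(k + 3)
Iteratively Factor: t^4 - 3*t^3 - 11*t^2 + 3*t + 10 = (t + 2)*(t^3 - 5*t^2 - t + 5) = (t - 1)*(t + 2)*(t^2 - 4*t - 5) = (t - 5)*(t - 1)*(t + 2)*(t + 1)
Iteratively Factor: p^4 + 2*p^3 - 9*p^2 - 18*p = (p + 3)*(p^3 - p^2 - 6*p) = p*(p + 3)*(p^2 - p - 6) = p*(p + 2)*(p + 3)*(p - 3)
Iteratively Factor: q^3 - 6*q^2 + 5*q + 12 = (q + 1)*(q^2 - 7*q + 12) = (q - 3)*(q + 1)*(q - 4)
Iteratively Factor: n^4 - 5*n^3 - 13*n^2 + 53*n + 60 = (n - 5)*(n^3 - 13*n - 12) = (n - 5)*(n + 1)*(n^2 - n - 12) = (n - 5)*(n - 4)*(n + 1)*(n + 3)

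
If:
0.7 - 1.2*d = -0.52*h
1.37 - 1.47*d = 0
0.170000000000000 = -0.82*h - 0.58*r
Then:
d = 0.93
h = 0.80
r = -1.43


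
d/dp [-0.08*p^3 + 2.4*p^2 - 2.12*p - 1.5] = -0.24*p^2 + 4.8*p - 2.12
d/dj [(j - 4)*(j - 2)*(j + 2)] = 3*j^2 - 8*j - 4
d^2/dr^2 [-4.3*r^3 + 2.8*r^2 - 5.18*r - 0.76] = 5.6 - 25.8*r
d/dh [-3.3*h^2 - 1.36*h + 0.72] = -6.6*h - 1.36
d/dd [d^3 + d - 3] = 3*d^2 + 1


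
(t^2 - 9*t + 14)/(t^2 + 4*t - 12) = (t - 7)/(t + 6)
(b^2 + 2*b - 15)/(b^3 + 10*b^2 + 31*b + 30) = (b - 3)/(b^2 + 5*b + 6)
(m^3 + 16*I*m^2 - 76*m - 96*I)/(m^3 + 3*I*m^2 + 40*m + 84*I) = (m^2 + 14*I*m - 48)/(m^2 + I*m + 42)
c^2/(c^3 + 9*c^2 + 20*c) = c/(c^2 + 9*c + 20)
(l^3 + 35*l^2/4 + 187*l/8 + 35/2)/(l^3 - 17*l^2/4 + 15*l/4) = (8*l^3 + 70*l^2 + 187*l + 140)/(2*l*(4*l^2 - 17*l + 15))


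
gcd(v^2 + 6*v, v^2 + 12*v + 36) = v + 6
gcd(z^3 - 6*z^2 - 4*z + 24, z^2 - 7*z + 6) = z - 6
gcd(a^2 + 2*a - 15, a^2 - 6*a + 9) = a - 3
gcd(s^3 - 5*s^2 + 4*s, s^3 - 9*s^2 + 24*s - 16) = s^2 - 5*s + 4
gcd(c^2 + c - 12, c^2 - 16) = c + 4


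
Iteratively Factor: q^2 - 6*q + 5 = (q - 1)*(q - 5)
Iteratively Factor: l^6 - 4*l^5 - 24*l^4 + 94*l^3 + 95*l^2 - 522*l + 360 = (l + 3)*(l^5 - 7*l^4 - 3*l^3 + 103*l^2 - 214*l + 120) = (l - 3)*(l + 3)*(l^4 - 4*l^3 - 15*l^2 + 58*l - 40) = (l - 3)*(l + 3)*(l + 4)*(l^3 - 8*l^2 + 17*l - 10) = (l - 5)*(l - 3)*(l + 3)*(l + 4)*(l^2 - 3*l + 2) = (l - 5)*(l - 3)*(l - 2)*(l + 3)*(l + 4)*(l - 1)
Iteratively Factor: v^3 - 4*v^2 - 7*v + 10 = (v - 1)*(v^2 - 3*v - 10) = (v - 5)*(v - 1)*(v + 2)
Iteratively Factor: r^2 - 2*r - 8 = (r + 2)*(r - 4)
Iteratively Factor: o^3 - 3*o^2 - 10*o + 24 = (o - 2)*(o^2 - o - 12) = (o - 4)*(o - 2)*(o + 3)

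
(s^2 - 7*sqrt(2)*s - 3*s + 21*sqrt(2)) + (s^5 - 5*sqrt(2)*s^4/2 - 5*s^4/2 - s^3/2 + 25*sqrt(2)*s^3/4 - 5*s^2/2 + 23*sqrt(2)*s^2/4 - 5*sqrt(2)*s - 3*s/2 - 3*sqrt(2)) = s^5 - 5*sqrt(2)*s^4/2 - 5*s^4/2 - s^3/2 + 25*sqrt(2)*s^3/4 - 3*s^2/2 + 23*sqrt(2)*s^2/4 - 12*sqrt(2)*s - 9*s/2 + 18*sqrt(2)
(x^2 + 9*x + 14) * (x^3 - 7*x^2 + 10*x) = x^5 + 2*x^4 - 39*x^3 - 8*x^2 + 140*x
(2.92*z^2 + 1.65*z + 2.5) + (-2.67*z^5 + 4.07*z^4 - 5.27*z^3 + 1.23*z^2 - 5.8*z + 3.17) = -2.67*z^5 + 4.07*z^4 - 5.27*z^3 + 4.15*z^2 - 4.15*z + 5.67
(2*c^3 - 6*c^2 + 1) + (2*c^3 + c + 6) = 4*c^3 - 6*c^2 + c + 7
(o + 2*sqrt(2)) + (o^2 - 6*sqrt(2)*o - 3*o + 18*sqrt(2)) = o^2 - 6*sqrt(2)*o - 2*o + 20*sqrt(2)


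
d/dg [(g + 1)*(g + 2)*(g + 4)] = 3*g^2 + 14*g + 14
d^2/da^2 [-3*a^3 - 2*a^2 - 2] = -18*a - 4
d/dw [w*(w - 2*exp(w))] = -2*w*exp(w) + 2*w - 2*exp(w)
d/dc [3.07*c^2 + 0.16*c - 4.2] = 6.14*c + 0.16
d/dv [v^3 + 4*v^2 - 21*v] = 3*v^2 + 8*v - 21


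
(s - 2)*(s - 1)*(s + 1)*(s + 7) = s^4 + 5*s^3 - 15*s^2 - 5*s + 14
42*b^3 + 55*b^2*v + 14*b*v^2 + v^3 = (b + v)*(6*b + v)*(7*b + v)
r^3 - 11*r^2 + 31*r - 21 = (r - 7)*(r - 3)*(r - 1)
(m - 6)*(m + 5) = m^2 - m - 30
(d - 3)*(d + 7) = d^2 + 4*d - 21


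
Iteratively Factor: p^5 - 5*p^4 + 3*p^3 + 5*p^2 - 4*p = (p - 1)*(p^4 - 4*p^3 - p^2 + 4*p) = p*(p - 1)*(p^3 - 4*p^2 - p + 4) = p*(p - 1)^2*(p^2 - 3*p - 4) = p*(p - 1)^2*(p + 1)*(p - 4)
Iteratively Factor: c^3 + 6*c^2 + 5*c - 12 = (c + 4)*(c^2 + 2*c - 3) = (c - 1)*(c + 4)*(c + 3)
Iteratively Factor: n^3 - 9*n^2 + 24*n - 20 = (n - 2)*(n^2 - 7*n + 10) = (n - 5)*(n - 2)*(n - 2)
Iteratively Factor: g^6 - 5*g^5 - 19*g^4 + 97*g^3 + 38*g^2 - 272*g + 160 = (g - 4)*(g^5 - g^4 - 23*g^3 + 5*g^2 + 58*g - 40) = (g - 4)*(g + 2)*(g^4 - 3*g^3 - 17*g^2 + 39*g - 20) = (g - 4)*(g - 1)*(g + 2)*(g^3 - 2*g^2 - 19*g + 20) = (g - 5)*(g - 4)*(g - 1)*(g + 2)*(g^2 + 3*g - 4) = (g - 5)*(g - 4)*(g - 1)*(g + 2)*(g + 4)*(g - 1)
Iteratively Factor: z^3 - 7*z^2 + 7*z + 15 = (z - 5)*(z^2 - 2*z - 3) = (z - 5)*(z + 1)*(z - 3)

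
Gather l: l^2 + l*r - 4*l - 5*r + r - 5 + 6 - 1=l^2 + l*(r - 4) - 4*r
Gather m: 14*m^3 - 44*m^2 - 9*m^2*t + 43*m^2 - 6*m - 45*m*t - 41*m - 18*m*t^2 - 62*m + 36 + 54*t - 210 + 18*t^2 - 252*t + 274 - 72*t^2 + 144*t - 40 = 14*m^3 + m^2*(-9*t - 1) + m*(-18*t^2 - 45*t - 109) - 54*t^2 - 54*t + 60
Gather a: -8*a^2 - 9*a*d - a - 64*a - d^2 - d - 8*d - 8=-8*a^2 + a*(-9*d - 65) - d^2 - 9*d - 8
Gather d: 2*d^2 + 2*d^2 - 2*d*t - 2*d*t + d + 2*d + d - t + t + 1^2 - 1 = 4*d^2 + d*(4 - 4*t)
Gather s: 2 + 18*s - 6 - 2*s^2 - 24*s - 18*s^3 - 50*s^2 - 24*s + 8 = -18*s^3 - 52*s^2 - 30*s + 4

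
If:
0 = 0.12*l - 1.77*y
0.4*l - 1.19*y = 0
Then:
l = 0.00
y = 0.00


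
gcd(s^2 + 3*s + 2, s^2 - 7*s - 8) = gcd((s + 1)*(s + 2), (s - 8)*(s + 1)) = s + 1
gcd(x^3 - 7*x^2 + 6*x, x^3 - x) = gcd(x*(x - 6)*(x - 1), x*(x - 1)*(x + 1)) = x^2 - x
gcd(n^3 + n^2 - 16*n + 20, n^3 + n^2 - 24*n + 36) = n - 2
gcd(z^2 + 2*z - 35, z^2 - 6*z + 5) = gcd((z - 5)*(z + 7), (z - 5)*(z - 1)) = z - 5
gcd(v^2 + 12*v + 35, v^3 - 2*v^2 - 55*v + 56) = v + 7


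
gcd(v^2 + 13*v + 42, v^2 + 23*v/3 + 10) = v + 6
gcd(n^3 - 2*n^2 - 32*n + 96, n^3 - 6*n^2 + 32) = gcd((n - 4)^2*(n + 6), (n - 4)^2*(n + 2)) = n^2 - 8*n + 16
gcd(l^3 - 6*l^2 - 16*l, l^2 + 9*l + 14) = l + 2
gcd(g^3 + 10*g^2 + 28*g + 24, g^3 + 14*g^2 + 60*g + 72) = g^2 + 8*g + 12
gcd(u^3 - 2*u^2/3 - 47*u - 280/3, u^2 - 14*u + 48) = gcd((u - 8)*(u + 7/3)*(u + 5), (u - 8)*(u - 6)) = u - 8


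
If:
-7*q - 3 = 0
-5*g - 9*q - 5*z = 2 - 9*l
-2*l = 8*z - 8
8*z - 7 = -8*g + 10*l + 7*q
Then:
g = -23/154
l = 18/77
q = -3/7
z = 145/154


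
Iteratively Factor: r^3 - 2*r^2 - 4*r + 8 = (r - 2)*(r^2 - 4) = (r - 2)^2*(r + 2)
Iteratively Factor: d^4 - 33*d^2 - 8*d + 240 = (d + 4)*(d^3 - 4*d^2 - 17*d + 60) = (d + 4)^2*(d^2 - 8*d + 15) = (d - 5)*(d + 4)^2*(d - 3)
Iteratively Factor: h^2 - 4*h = (h - 4)*(h)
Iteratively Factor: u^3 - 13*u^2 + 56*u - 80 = (u - 5)*(u^2 - 8*u + 16) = (u - 5)*(u - 4)*(u - 4)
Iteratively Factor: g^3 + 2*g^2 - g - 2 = (g + 1)*(g^2 + g - 2) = (g - 1)*(g + 1)*(g + 2)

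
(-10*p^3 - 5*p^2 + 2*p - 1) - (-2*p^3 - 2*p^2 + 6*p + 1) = -8*p^3 - 3*p^2 - 4*p - 2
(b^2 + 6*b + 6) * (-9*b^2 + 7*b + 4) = -9*b^4 - 47*b^3 - 8*b^2 + 66*b + 24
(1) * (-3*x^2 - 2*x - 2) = -3*x^2 - 2*x - 2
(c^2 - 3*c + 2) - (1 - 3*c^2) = 4*c^2 - 3*c + 1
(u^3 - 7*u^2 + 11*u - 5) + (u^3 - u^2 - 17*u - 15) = 2*u^3 - 8*u^2 - 6*u - 20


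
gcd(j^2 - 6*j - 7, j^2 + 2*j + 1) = j + 1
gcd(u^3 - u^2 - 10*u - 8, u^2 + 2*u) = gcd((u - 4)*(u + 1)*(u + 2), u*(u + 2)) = u + 2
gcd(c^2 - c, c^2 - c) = c^2 - c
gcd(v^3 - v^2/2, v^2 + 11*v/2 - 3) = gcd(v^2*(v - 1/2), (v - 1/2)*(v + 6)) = v - 1/2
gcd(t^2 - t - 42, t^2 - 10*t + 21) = t - 7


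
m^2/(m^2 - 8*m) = m/(m - 8)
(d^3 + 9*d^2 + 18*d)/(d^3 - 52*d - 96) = d*(d + 3)/(d^2 - 6*d - 16)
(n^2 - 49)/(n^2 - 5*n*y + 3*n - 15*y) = (n^2 - 49)/(n^2 - 5*n*y + 3*n - 15*y)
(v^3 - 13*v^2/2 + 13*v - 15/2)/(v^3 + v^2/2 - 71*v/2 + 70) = (v^2 - 4*v + 3)/(v^2 + 3*v - 28)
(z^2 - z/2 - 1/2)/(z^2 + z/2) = (z - 1)/z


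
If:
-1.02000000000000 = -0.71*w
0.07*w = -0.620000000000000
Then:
No Solution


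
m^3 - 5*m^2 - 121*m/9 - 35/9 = (m - 7)*(m + 1/3)*(m + 5/3)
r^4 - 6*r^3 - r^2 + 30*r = r*(r - 5)*(r - 3)*(r + 2)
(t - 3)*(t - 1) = t^2 - 4*t + 3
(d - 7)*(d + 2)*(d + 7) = d^3 + 2*d^2 - 49*d - 98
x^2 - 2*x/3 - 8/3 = (x - 2)*(x + 4/3)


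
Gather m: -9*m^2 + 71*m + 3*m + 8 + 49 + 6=-9*m^2 + 74*m + 63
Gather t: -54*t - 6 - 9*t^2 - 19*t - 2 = -9*t^2 - 73*t - 8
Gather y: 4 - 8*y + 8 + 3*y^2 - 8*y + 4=3*y^2 - 16*y + 16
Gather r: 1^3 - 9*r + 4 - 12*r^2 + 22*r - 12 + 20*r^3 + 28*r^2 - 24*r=20*r^3 + 16*r^2 - 11*r - 7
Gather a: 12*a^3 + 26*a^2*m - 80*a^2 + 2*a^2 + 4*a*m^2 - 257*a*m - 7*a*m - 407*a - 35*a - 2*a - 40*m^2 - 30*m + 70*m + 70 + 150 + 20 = 12*a^3 + a^2*(26*m - 78) + a*(4*m^2 - 264*m - 444) - 40*m^2 + 40*m + 240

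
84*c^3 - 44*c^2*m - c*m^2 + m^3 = (-6*c + m)*(-2*c + m)*(7*c + m)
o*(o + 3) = o^2 + 3*o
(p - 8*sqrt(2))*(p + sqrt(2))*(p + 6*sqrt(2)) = p^3 - sqrt(2)*p^2 - 100*p - 96*sqrt(2)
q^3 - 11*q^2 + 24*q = q*(q - 8)*(q - 3)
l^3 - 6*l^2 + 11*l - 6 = (l - 3)*(l - 2)*(l - 1)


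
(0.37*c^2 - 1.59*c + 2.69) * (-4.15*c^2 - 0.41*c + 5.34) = -1.5355*c^4 + 6.4468*c^3 - 8.5358*c^2 - 9.5935*c + 14.3646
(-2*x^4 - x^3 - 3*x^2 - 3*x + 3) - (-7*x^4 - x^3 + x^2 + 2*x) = 5*x^4 - 4*x^2 - 5*x + 3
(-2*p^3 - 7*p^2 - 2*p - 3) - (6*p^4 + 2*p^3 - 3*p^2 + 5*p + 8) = -6*p^4 - 4*p^3 - 4*p^2 - 7*p - 11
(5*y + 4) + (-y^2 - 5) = -y^2 + 5*y - 1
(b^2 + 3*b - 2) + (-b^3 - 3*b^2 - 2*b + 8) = -b^3 - 2*b^2 + b + 6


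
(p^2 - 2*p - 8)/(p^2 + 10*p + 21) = (p^2 - 2*p - 8)/(p^2 + 10*p + 21)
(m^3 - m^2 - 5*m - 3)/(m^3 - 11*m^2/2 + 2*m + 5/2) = 2*(m^3 - m^2 - 5*m - 3)/(2*m^3 - 11*m^2 + 4*m + 5)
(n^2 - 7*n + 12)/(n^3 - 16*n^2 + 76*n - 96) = (n^2 - 7*n + 12)/(n^3 - 16*n^2 + 76*n - 96)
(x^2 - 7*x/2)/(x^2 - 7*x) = (x - 7/2)/(x - 7)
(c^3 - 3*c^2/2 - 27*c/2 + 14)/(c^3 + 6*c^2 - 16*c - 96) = (2*c^2 + 5*c - 7)/(2*(c^2 + 10*c + 24))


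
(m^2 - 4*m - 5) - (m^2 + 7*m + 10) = -11*m - 15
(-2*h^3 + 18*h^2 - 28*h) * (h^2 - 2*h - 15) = -2*h^5 + 22*h^4 - 34*h^3 - 214*h^2 + 420*h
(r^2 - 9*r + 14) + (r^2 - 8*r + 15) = 2*r^2 - 17*r + 29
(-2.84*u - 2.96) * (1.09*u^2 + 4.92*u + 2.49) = -3.0956*u^3 - 17.1992*u^2 - 21.6348*u - 7.3704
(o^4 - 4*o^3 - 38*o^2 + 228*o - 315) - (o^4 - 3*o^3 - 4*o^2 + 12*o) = -o^3 - 34*o^2 + 216*o - 315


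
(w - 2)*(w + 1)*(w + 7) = w^3 + 6*w^2 - 9*w - 14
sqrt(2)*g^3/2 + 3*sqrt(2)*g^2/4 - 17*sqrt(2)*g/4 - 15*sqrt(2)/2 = (g - 3)*(g + 5/2)*(sqrt(2)*g/2 + sqrt(2))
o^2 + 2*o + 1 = (o + 1)^2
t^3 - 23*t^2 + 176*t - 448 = (t - 8)^2*(t - 7)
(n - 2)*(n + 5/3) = n^2 - n/3 - 10/3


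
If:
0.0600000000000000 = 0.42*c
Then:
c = 0.14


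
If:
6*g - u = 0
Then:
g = u/6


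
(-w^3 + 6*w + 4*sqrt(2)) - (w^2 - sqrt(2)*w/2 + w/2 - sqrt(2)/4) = -w^3 - w^2 + sqrt(2)*w/2 + 11*w/2 + 17*sqrt(2)/4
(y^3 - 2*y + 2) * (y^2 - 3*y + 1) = y^5 - 3*y^4 - y^3 + 8*y^2 - 8*y + 2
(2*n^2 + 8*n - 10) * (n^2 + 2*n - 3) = 2*n^4 + 12*n^3 - 44*n + 30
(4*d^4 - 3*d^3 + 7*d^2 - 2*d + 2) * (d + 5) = 4*d^5 + 17*d^4 - 8*d^3 + 33*d^2 - 8*d + 10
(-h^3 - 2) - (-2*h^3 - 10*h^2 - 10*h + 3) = h^3 + 10*h^2 + 10*h - 5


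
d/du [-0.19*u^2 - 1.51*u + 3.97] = -0.38*u - 1.51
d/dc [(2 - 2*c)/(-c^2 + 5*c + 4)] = 2*(-c^2 + 2*c - 9)/(c^4 - 10*c^3 + 17*c^2 + 40*c + 16)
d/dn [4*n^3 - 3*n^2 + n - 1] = 12*n^2 - 6*n + 1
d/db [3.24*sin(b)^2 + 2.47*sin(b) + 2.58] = (6.48*sin(b) + 2.47)*cos(b)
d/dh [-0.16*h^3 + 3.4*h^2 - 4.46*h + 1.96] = -0.48*h^2 + 6.8*h - 4.46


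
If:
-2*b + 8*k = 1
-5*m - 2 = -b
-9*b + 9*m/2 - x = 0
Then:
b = -10*x/81 - 2/9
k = 5/72 - 5*x/162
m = -2*x/81 - 4/9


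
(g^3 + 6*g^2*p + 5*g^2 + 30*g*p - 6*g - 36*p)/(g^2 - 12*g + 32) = (g^3 + 6*g^2*p + 5*g^2 + 30*g*p - 6*g - 36*p)/(g^2 - 12*g + 32)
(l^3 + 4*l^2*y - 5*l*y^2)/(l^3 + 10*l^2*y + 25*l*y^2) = (l - y)/(l + 5*y)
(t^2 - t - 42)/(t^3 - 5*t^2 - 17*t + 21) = (t + 6)/(t^2 + 2*t - 3)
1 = 1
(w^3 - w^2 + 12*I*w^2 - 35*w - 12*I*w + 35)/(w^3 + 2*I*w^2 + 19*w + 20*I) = (w^2 + w*(-1 + 7*I) - 7*I)/(w^2 - 3*I*w + 4)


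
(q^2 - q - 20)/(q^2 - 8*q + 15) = (q + 4)/(q - 3)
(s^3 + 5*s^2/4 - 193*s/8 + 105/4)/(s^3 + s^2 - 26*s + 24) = (8*s^2 - 38*s + 35)/(8*(s^2 - 5*s + 4))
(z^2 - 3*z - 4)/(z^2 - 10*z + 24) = (z + 1)/(z - 6)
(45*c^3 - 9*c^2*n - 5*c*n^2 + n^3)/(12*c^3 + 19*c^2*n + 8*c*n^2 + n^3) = (15*c^2 - 8*c*n + n^2)/(4*c^2 + 5*c*n + n^2)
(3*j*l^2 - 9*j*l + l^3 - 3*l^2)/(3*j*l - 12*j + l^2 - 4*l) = l*(l - 3)/(l - 4)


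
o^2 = o^2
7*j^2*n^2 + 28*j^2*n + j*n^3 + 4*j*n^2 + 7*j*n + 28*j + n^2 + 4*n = (7*j + n)*(n + 4)*(j*n + 1)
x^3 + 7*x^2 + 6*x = x*(x + 1)*(x + 6)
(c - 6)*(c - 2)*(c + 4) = c^3 - 4*c^2 - 20*c + 48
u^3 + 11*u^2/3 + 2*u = u*(u + 2/3)*(u + 3)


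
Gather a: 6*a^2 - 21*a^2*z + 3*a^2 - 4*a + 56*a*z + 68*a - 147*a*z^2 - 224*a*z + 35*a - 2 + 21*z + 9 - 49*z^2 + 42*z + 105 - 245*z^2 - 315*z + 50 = a^2*(9 - 21*z) + a*(-147*z^2 - 168*z + 99) - 294*z^2 - 252*z + 162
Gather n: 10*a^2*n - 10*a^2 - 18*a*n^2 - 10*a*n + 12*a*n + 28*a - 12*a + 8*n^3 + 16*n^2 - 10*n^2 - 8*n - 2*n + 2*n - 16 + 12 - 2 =-10*a^2 + 16*a + 8*n^3 + n^2*(6 - 18*a) + n*(10*a^2 + 2*a - 8) - 6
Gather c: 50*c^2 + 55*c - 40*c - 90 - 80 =50*c^2 + 15*c - 170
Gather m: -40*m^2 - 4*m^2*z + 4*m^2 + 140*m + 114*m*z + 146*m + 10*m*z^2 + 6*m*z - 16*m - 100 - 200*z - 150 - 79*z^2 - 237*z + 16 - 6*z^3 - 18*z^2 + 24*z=m^2*(-4*z - 36) + m*(10*z^2 + 120*z + 270) - 6*z^3 - 97*z^2 - 413*z - 234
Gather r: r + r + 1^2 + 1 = 2*r + 2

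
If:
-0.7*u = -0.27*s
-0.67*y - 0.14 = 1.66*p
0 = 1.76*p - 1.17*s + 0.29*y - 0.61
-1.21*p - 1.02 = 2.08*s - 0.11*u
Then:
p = 0.05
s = -0.53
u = -0.20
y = -0.33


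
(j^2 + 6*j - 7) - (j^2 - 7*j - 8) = 13*j + 1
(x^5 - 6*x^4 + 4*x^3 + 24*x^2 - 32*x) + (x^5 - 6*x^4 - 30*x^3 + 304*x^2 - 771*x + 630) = 2*x^5 - 12*x^4 - 26*x^3 + 328*x^2 - 803*x + 630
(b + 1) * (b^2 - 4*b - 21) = b^3 - 3*b^2 - 25*b - 21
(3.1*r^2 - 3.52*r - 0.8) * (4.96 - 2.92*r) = -9.052*r^3 + 25.6544*r^2 - 15.1232*r - 3.968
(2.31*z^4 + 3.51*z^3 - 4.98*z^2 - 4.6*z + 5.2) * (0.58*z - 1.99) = 1.3398*z^5 - 2.5611*z^4 - 9.8733*z^3 + 7.2422*z^2 + 12.17*z - 10.348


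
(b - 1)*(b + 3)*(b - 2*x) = b^3 - 2*b^2*x + 2*b^2 - 4*b*x - 3*b + 6*x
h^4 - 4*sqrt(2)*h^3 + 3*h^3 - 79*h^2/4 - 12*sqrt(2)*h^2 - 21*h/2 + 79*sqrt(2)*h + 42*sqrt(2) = (h - 7/2)*(h + 1/2)*(h + 6)*(h - 4*sqrt(2))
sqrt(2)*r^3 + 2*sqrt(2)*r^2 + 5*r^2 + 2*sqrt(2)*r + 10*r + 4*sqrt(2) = (r + 2)*(r + 2*sqrt(2))*(sqrt(2)*r + 1)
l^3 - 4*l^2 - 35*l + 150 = (l - 5)^2*(l + 6)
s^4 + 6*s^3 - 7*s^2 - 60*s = s*(s - 3)*(s + 4)*(s + 5)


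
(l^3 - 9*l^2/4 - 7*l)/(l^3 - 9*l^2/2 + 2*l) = (4*l + 7)/(2*(2*l - 1))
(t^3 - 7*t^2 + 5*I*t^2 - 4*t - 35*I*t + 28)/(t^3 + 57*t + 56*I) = (t^2 + t*(-7 + 4*I) - 28*I)/(t^2 - I*t + 56)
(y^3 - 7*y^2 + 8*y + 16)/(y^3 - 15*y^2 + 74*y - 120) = (y^2 - 3*y - 4)/(y^2 - 11*y + 30)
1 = 1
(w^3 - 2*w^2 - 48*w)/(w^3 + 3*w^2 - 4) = w*(w^2 - 2*w - 48)/(w^3 + 3*w^2 - 4)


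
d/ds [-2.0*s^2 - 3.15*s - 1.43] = -4.0*s - 3.15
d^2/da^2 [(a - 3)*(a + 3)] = 2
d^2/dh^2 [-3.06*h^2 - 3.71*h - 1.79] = -6.12000000000000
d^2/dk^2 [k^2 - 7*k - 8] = 2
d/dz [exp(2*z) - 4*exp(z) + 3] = 2*(exp(z) - 2)*exp(z)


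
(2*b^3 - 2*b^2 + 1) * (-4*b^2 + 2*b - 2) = -8*b^5 + 12*b^4 - 8*b^3 + 2*b - 2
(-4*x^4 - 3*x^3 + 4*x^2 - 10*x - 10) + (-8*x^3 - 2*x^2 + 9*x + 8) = -4*x^4 - 11*x^3 + 2*x^2 - x - 2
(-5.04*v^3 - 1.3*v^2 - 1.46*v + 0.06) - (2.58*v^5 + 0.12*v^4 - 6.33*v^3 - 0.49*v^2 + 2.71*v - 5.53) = -2.58*v^5 - 0.12*v^4 + 1.29*v^3 - 0.81*v^2 - 4.17*v + 5.59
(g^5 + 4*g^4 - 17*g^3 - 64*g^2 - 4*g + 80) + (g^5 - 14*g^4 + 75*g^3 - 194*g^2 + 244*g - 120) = 2*g^5 - 10*g^4 + 58*g^3 - 258*g^2 + 240*g - 40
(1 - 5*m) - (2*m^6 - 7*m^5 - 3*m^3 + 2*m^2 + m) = -2*m^6 + 7*m^5 + 3*m^3 - 2*m^2 - 6*m + 1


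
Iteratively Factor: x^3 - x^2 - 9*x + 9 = (x - 1)*(x^2 - 9) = (x - 1)*(x + 3)*(x - 3)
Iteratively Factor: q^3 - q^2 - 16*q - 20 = (q + 2)*(q^2 - 3*q - 10) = (q - 5)*(q + 2)*(q + 2)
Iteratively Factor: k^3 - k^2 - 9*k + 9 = (k + 3)*(k^2 - 4*k + 3) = (k - 1)*(k + 3)*(k - 3)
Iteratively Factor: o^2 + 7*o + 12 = (o + 3)*(o + 4)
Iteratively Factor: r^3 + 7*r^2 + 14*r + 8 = (r + 2)*(r^2 + 5*r + 4) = (r + 1)*(r + 2)*(r + 4)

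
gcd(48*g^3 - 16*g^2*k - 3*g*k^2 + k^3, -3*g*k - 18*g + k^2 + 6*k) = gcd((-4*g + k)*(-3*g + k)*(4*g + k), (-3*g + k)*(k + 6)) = 3*g - k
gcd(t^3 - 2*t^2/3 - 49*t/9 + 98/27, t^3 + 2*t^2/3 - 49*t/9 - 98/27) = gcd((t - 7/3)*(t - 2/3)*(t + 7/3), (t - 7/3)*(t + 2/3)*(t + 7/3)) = t^2 - 49/9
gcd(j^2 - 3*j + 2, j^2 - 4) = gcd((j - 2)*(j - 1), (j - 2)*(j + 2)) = j - 2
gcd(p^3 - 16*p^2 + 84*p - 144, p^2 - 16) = p - 4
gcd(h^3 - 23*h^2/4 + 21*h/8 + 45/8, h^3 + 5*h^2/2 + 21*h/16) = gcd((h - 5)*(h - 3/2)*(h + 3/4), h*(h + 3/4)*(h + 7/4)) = h + 3/4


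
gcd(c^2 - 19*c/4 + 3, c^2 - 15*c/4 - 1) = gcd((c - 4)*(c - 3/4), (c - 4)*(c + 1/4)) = c - 4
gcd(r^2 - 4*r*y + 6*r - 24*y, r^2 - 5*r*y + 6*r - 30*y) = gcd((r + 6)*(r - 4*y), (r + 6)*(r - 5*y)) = r + 6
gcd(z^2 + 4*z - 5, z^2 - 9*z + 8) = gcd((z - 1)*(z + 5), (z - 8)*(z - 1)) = z - 1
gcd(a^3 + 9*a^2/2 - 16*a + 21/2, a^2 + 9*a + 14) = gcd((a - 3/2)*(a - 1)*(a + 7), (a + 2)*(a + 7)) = a + 7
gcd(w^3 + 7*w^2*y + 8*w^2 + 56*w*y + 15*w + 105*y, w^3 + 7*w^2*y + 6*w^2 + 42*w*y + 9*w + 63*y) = w^2 + 7*w*y + 3*w + 21*y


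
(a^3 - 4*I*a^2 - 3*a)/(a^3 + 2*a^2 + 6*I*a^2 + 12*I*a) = (a^2 - 4*I*a - 3)/(a^2 + a*(2 + 6*I) + 12*I)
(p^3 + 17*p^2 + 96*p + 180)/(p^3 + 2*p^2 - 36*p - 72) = (p^2 + 11*p + 30)/(p^2 - 4*p - 12)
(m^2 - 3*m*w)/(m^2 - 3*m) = (m - 3*w)/(m - 3)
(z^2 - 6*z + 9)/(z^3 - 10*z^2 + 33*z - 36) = 1/(z - 4)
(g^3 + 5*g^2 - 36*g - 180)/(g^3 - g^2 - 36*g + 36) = (g + 5)/(g - 1)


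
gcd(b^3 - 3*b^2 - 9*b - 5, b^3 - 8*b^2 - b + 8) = b + 1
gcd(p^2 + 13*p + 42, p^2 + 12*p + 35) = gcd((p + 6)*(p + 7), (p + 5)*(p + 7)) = p + 7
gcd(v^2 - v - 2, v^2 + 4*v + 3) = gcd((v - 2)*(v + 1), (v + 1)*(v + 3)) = v + 1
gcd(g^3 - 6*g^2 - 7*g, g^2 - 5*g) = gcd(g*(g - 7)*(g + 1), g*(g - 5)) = g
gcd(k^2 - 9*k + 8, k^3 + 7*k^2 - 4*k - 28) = 1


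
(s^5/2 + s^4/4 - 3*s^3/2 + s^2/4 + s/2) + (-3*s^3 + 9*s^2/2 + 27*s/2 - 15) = s^5/2 + s^4/4 - 9*s^3/2 + 19*s^2/4 + 14*s - 15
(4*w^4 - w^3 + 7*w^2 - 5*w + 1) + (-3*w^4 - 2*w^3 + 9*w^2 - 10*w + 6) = w^4 - 3*w^3 + 16*w^2 - 15*w + 7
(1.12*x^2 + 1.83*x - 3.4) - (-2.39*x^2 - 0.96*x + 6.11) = 3.51*x^2 + 2.79*x - 9.51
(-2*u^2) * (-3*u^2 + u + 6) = 6*u^4 - 2*u^3 - 12*u^2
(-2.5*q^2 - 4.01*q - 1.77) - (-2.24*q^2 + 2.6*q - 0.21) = -0.26*q^2 - 6.61*q - 1.56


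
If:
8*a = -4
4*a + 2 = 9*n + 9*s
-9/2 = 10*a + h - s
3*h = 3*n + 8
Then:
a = -1/2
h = 19/12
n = -13/12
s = 13/12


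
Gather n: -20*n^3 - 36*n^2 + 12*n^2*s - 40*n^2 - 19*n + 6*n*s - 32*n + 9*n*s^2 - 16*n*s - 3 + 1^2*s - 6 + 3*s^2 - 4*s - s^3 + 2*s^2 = -20*n^3 + n^2*(12*s - 76) + n*(9*s^2 - 10*s - 51) - s^3 + 5*s^2 - 3*s - 9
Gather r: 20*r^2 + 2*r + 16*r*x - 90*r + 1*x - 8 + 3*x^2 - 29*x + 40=20*r^2 + r*(16*x - 88) + 3*x^2 - 28*x + 32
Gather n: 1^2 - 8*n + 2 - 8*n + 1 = 4 - 16*n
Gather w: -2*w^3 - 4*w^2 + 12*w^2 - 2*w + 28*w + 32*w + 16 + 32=-2*w^3 + 8*w^2 + 58*w + 48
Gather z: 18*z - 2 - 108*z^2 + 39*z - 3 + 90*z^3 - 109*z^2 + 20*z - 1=90*z^3 - 217*z^2 + 77*z - 6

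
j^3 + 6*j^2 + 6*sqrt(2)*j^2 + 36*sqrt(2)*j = j*(j + 6)*(j + 6*sqrt(2))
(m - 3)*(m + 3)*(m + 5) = m^3 + 5*m^2 - 9*m - 45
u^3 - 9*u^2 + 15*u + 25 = (u - 5)^2*(u + 1)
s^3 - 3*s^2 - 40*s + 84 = (s - 7)*(s - 2)*(s + 6)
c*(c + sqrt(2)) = c^2 + sqrt(2)*c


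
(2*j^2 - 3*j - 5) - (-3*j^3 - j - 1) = 3*j^3 + 2*j^2 - 2*j - 4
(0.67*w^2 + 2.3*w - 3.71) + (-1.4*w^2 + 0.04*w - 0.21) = -0.73*w^2 + 2.34*w - 3.92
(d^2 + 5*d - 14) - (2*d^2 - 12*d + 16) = -d^2 + 17*d - 30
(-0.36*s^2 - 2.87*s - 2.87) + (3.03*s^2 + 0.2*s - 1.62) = 2.67*s^2 - 2.67*s - 4.49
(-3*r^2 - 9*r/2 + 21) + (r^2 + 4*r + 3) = -2*r^2 - r/2 + 24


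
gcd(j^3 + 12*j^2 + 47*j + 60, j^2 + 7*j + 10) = j + 5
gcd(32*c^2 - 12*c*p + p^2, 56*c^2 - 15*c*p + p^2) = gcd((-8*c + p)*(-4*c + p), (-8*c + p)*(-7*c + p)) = -8*c + p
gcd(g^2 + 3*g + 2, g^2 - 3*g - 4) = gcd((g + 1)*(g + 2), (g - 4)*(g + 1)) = g + 1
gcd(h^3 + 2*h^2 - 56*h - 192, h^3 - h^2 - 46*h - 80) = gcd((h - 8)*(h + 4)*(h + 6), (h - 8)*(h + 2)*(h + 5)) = h - 8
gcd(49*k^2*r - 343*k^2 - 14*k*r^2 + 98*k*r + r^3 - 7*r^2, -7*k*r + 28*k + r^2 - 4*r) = -7*k + r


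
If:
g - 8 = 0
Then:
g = 8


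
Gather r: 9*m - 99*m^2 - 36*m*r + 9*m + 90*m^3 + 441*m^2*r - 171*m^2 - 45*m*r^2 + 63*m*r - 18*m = 90*m^3 - 270*m^2 - 45*m*r^2 + r*(441*m^2 + 27*m)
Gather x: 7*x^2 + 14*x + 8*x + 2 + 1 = 7*x^2 + 22*x + 3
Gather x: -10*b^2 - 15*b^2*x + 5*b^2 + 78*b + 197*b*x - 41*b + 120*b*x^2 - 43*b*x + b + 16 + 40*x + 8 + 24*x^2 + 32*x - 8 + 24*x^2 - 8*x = -5*b^2 + 38*b + x^2*(120*b + 48) + x*(-15*b^2 + 154*b + 64) + 16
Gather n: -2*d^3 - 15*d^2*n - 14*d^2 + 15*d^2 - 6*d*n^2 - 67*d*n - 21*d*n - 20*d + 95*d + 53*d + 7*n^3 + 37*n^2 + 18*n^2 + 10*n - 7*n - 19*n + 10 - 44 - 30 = -2*d^3 + d^2 + 128*d + 7*n^3 + n^2*(55 - 6*d) + n*(-15*d^2 - 88*d - 16) - 64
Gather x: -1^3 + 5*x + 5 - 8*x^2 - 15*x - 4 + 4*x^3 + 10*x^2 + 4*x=4*x^3 + 2*x^2 - 6*x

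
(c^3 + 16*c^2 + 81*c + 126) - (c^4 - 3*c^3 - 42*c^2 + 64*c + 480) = -c^4 + 4*c^3 + 58*c^2 + 17*c - 354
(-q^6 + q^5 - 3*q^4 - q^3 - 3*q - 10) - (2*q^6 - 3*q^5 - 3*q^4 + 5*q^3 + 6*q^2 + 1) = -3*q^6 + 4*q^5 - 6*q^3 - 6*q^2 - 3*q - 11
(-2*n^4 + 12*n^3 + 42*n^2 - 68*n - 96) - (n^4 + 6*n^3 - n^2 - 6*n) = -3*n^4 + 6*n^3 + 43*n^2 - 62*n - 96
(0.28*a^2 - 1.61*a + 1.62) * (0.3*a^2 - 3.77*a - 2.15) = 0.084*a^4 - 1.5386*a^3 + 5.9537*a^2 - 2.6459*a - 3.483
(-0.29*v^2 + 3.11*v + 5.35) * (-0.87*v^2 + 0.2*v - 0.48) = 0.2523*v^4 - 2.7637*v^3 - 3.8933*v^2 - 0.4228*v - 2.568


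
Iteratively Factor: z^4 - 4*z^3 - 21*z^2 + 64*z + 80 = (z + 4)*(z^3 - 8*z^2 + 11*z + 20) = (z - 4)*(z + 4)*(z^2 - 4*z - 5) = (z - 5)*(z - 4)*(z + 4)*(z + 1)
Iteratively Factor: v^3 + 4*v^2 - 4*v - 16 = (v - 2)*(v^2 + 6*v + 8) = (v - 2)*(v + 2)*(v + 4)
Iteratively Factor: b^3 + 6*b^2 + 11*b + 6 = (b + 2)*(b^2 + 4*b + 3) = (b + 2)*(b + 3)*(b + 1)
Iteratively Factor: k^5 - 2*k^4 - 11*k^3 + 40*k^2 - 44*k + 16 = (k - 2)*(k^4 - 11*k^2 + 18*k - 8) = (k - 2)*(k - 1)*(k^3 + k^2 - 10*k + 8) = (k - 2)*(k - 1)^2*(k^2 + 2*k - 8) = (k - 2)^2*(k - 1)^2*(k + 4)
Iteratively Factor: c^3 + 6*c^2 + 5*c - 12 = (c - 1)*(c^2 + 7*c + 12) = (c - 1)*(c + 4)*(c + 3)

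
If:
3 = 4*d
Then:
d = 3/4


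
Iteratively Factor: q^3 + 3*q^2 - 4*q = (q)*(q^2 + 3*q - 4) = q*(q - 1)*(q + 4)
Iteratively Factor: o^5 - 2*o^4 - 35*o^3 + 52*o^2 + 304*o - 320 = (o + 4)*(o^4 - 6*o^3 - 11*o^2 + 96*o - 80) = (o - 1)*(o + 4)*(o^3 - 5*o^2 - 16*o + 80) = (o - 4)*(o - 1)*(o + 4)*(o^2 - o - 20) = (o - 4)*(o - 1)*(o + 4)^2*(o - 5)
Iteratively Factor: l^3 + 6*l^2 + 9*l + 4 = (l + 1)*(l^2 + 5*l + 4) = (l + 1)^2*(l + 4)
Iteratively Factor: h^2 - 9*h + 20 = (h - 4)*(h - 5)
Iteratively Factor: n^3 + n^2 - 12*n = (n - 3)*(n^2 + 4*n) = n*(n - 3)*(n + 4)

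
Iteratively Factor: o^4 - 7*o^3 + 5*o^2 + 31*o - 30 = (o - 1)*(o^3 - 6*o^2 - o + 30) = (o - 1)*(o + 2)*(o^2 - 8*o + 15) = (o - 3)*(o - 1)*(o + 2)*(o - 5)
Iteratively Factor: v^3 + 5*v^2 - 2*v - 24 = (v + 4)*(v^2 + v - 6) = (v + 3)*(v + 4)*(v - 2)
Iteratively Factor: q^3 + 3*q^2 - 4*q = (q + 4)*(q^2 - q) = q*(q + 4)*(q - 1)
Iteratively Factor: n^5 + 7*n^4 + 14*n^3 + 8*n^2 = (n + 2)*(n^4 + 5*n^3 + 4*n^2) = (n + 2)*(n + 4)*(n^3 + n^2) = (n + 1)*(n + 2)*(n + 4)*(n^2) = n*(n + 1)*(n + 2)*(n + 4)*(n)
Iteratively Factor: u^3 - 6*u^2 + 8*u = (u - 4)*(u^2 - 2*u) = u*(u - 4)*(u - 2)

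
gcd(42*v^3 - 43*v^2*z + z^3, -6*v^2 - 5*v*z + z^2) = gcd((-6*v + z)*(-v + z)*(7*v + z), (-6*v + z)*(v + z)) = -6*v + z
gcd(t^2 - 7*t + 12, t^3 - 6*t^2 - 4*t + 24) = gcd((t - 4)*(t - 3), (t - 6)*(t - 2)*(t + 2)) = 1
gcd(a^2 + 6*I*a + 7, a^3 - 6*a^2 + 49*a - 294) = a + 7*I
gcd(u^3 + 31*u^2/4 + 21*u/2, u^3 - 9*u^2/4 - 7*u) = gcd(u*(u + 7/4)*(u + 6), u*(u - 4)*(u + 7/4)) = u^2 + 7*u/4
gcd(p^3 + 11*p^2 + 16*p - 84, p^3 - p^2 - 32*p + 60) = p^2 + 4*p - 12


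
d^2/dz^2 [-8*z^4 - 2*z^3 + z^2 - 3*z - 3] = -96*z^2 - 12*z + 2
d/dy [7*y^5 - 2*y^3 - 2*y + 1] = 35*y^4 - 6*y^2 - 2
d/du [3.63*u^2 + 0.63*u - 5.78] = 7.26*u + 0.63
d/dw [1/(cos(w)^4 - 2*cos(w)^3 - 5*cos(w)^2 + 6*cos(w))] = 2*(3*sin(w)^3/cos(w)^2 + 2*sin(w)*cos(w) - 5*tan(w))/((cos(w) - 3)^2*(cos(w) - 1)^2*(cos(w) + 2)^2)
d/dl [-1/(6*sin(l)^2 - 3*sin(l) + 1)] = 3*(4*sin(l) - 1)*cos(l)/(6*sin(l)^2 - 3*sin(l) + 1)^2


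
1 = 1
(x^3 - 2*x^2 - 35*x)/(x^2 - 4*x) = (x^2 - 2*x - 35)/(x - 4)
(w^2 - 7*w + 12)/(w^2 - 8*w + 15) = (w - 4)/(w - 5)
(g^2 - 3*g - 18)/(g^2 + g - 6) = (g - 6)/(g - 2)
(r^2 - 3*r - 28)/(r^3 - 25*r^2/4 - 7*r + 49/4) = 4*(r + 4)/(4*r^2 + 3*r - 7)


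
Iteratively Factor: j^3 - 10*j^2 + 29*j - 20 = (j - 4)*(j^2 - 6*j + 5) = (j - 5)*(j - 4)*(j - 1)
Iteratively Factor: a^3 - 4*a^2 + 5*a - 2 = (a - 1)*(a^2 - 3*a + 2) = (a - 2)*(a - 1)*(a - 1)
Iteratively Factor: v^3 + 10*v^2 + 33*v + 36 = (v + 4)*(v^2 + 6*v + 9) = (v + 3)*(v + 4)*(v + 3)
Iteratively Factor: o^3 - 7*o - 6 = (o + 2)*(o^2 - 2*o - 3) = (o + 1)*(o + 2)*(o - 3)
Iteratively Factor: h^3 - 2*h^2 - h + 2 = (h - 2)*(h^2 - 1) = (h - 2)*(h + 1)*(h - 1)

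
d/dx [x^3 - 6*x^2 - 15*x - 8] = 3*x^2 - 12*x - 15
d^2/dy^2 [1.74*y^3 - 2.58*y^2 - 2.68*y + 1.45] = 10.44*y - 5.16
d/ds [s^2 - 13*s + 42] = 2*s - 13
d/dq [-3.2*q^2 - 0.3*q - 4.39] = -6.4*q - 0.3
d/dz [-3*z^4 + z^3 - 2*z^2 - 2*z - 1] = -12*z^3 + 3*z^2 - 4*z - 2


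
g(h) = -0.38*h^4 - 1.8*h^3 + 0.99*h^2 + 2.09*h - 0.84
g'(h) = -1.52*h^3 - 5.4*h^2 + 1.98*h + 2.09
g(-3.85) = 25.02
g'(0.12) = 2.25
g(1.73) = -6.99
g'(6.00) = -508.75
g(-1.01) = -0.48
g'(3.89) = -161.39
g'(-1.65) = -9.05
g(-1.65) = 3.68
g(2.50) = -32.40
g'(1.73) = -18.52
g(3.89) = -170.70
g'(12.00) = -3378.31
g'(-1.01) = -3.85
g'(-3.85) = 1.17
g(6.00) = -833.94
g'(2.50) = -50.46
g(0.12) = -0.58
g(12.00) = -10823.28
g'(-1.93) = -10.92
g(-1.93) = 6.48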